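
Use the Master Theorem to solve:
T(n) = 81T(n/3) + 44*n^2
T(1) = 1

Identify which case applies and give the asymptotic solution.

a=81, b=3, f(n)=44*n^2.
log_3(81) = 4 > 2.
Since f(n) = O(n^2) is polynomially smaller than n^4, Case 1 applies.
T(n) = Theta(n^4).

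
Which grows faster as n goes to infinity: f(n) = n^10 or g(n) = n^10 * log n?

g(n) = n^10 * log n grows faster: extra log n factor -> infinity.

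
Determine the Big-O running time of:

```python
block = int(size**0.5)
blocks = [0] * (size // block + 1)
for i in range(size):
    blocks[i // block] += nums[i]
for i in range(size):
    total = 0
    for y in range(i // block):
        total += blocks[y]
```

Time complexity: O(n * sqrt(n)).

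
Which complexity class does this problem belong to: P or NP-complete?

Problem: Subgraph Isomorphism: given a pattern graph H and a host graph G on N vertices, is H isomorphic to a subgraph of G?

This problem is NP-complete: generalizes Clique and Hamiltonian Path (pattern size is part of the input).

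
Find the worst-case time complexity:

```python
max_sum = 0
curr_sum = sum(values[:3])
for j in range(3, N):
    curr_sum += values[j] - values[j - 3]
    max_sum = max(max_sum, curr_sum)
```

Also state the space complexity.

Time complexity: O(n).
Space complexity: O(1).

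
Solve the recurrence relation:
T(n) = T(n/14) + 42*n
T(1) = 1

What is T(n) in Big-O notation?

Geometric series: 42*n*(1 + 1/14 + 1/14^2 + ...) = O(n). T(n) = O(n).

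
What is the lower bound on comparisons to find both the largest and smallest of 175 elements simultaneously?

Pair elements first (floor(175/2) comparisons), then find max among winners and min among losers. Total: ceil(3*175/2) - 2 = 261 comparisons.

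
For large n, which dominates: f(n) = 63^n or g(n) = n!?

g(n) = n! grows faster: n!/63^n -> infinity by Stirling.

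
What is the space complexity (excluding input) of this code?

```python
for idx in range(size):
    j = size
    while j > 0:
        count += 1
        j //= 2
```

Space complexity: O(1).
Only a constant amount of auxiliary storage is used; nothing grows with n.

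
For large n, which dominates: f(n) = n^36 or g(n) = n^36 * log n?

g(n) = n^36 * log n grows faster: extra log n factor -> infinity.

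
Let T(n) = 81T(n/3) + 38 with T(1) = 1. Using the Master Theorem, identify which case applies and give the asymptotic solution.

a=81, b=3, f(n)=38.
log_3(81) = 4 > 0.
Since f(n) = O(n^0) is polynomially smaller than n^4, Case 1 applies.
T(n) = Theta(n^4).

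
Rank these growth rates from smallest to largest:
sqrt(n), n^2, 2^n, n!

Ordered by growth rate: sqrt(n) < n^2 < 2^n < n!.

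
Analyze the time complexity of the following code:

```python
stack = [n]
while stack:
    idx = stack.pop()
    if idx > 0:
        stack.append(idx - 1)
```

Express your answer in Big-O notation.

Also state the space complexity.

Time complexity: O(n).
Space complexity: O(1).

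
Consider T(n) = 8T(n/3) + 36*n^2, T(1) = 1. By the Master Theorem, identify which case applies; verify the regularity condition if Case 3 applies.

a=8, b=3, f(n)=36*n^2.
log_3(8) = 1.893 < 2.
f(n) = Omega(n^(1.893+epsilon)) for some epsilon > 0, so Case 3 is the candidate.
Regularity: a*f(n/b) = 8*36*(n/3)^2 = (8/9)*36*n^2 <= c*f(n) with c = 8/9 < 1. Satisfied.
Case 3: T(n) = Theta(n^2).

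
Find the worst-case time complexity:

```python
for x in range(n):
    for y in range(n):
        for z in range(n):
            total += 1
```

Time complexity: O(n^3).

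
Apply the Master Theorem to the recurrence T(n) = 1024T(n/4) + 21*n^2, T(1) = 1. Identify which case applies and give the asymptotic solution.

a=1024, b=4, f(n)=21*n^2.
log_4(1024) = 5 > 2.
Since f(n) = O(n^2) is polynomially smaller than n^5, Case 1 applies.
T(n) = Theta(n^5).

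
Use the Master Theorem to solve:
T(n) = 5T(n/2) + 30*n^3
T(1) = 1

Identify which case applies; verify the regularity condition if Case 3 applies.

a=5, b=2, f(n)=30*n^3.
log_2(5) = 2.322 < 3.
f(n) = Omega(n^(2.322+epsilon)) for some epsilon > 0, so Case 3 is the candidate.
Regularity: a*f(n/b) = 5*30*(n/2)^3 = (5/8)*30*n^3 <= c*f(n) with c = 5/8 < 1. Satisfied.
Case 3: T(n) = Theta(n^3).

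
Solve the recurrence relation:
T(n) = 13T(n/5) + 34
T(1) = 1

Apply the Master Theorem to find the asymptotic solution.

a=13, b=5, f(n)=34. log_5(13) = 1.594. Case 1 of Master Theorem: T(n) = O(n^1.594).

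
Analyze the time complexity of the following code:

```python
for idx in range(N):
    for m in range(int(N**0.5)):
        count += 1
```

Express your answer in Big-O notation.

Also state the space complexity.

Time complexity: O(n * sqrt(n)).
Space complexity: O(1).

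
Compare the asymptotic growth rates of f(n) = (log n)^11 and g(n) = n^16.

g(n) = n^16 grows faster: any positive polynomial dominates any polylog.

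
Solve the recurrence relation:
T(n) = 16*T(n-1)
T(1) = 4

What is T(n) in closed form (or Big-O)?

Each step multiplies by 16. T(n) = T(1)*16^(n-1) = 4*16^(n-1).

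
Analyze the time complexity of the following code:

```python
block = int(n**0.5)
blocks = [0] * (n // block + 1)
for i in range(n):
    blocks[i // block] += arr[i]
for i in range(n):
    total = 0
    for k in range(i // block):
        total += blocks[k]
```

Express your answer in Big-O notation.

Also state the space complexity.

Time complexity: O(n * sqrt(n)).
Space complexity: O(sqrt(n)).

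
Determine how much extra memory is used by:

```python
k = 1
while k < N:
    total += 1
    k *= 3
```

Space complexity: O(1).
Only a constant amount of auxiliary storage is used; nothing grows with n.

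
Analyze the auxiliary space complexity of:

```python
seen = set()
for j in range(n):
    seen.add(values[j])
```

Space complexity: O(n).
Auxiliary storage grows linearly with the input size n in the worst case.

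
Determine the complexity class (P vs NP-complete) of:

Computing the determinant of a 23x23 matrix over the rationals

This problem is in P: Gaussian elimination runs in O(n^3).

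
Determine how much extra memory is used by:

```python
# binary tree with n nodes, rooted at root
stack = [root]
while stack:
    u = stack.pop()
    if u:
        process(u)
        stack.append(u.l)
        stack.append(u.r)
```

Space complexity: O(n).
Auxiliary storage grows linearly with the input size n in the worst case.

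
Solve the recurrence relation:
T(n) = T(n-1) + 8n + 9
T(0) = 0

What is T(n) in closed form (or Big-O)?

Dominant term in sum is 8*sum(i, i=1..n) = 8*n*(n+1)/2 = O(n^2).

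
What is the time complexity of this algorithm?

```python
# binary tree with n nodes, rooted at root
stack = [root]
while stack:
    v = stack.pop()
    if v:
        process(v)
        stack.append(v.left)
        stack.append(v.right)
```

Time complexity: O(n).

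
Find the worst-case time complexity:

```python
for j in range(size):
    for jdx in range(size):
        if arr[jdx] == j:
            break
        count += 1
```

Time complexity: O(n^2).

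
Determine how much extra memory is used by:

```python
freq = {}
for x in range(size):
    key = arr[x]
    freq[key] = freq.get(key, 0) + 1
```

Space complexity: O(n).
Auxiliary storage grows linearly with the input size n in the worst case.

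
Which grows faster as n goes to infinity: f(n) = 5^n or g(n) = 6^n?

g(n) = 6^n grows faster: (6/5)^n -> infinity since 6/5 > 1.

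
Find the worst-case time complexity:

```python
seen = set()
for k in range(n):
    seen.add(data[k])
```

Time complexity: O(n).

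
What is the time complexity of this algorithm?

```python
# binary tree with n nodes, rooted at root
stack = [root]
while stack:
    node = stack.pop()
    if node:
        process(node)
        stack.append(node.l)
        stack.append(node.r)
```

Time complexity: O(n).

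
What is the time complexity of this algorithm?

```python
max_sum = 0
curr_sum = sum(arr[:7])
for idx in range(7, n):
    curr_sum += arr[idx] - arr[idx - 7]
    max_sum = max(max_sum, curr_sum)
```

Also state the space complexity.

Time complexity: O(n).
Space complexity: O(1).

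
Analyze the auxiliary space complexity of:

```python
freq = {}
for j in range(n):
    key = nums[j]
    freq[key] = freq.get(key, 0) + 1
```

Space complexity: O(n).
Auxiliary storage grows linearly with the input size n in the worst case.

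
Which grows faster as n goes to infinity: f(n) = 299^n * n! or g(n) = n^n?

f(n) = 299^n * n! grows faster: by Stirling n! ~ sqrt(2 pi n)(n/e)^n, so 299^n n! / n^n ~ (299/e)^n sqrt(2 pi n) -> infinity since 299/e > 1.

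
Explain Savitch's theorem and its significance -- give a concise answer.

Savitch's theorem states that NSPACE(f(n)) is contained in DSPACE(f(n)^2) for f(n) >= log n. In particular, NPSPACE = PSPACE, meaning nondeterminism does not significantly help for space-bounded computation. This contrasts with time, where we do not know if P = NP.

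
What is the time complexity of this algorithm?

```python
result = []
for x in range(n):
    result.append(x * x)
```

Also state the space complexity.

Time complexity: O(n).
Space complexity: O(n).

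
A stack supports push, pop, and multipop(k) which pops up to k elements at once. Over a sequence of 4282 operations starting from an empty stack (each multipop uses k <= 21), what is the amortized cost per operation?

Each element is pushed exactly once and popped at most once (whether by pop or as part of a multipop). So the total number of individual pops over the whole sequence is at most the number of pushes, which is at most 4282. Total work <= 2 * 4282, hence O(1) amortized per operation.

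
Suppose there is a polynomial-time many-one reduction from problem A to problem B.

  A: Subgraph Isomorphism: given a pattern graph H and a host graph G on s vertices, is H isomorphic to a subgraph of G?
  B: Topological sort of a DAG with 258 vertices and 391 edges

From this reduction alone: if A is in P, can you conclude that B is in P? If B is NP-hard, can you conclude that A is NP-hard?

A poly-time reduction A <=_p B transfers tractability DOWN (B easy => A easy) and hardness UP (A hard => B hard), not the reverse.
From A in P, the reduction alone does NOT give B in P: any problem in P trivially reduces to SAT, yet SAT is not known to be in P.
From B NP-hard, the reduction alone does NOT give A NP-hard: again, easy problems reduce to hard ones.
(Here in fact A is NP-complete and B is in P, so no such reduction is known -- its existence would imply P = NP; the analysis concerns only what the assumed reduction would or would not let you conclude.)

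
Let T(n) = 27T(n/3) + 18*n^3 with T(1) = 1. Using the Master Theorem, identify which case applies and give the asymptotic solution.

a=27, b=3, f(n)=18*n^3.
log_3(27) = 3, so n^(log_b(a)) = n^3.
f(n) = Theta(n^3), so Case 2 applies.
T(n) = Theta(n^3 log n).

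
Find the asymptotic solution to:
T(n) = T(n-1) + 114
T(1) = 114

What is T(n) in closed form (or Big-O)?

Unrolling: T(n) = T(n-1) + 114 = T(n-2) + 2*114 = ... = T(1) + (n-1)*114 = 114 + (n-1)*114 = 114n.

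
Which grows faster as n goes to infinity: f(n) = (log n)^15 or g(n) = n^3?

g(n) = n^3 grows faster: any positive polynomial dominates any polylog.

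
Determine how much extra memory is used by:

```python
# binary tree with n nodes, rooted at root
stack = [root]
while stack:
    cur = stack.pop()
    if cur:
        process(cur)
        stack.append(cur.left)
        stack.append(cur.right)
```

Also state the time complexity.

Space complexity: O(n).
Auxiliary storage grows linearly with the input size n in the worst case.
Time complexity: O(n).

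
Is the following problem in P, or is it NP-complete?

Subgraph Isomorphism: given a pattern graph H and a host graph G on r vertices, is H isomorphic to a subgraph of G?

This problem is NP-complete: generalizes Clique and Hamiltonian Path (pattern size is part of the input).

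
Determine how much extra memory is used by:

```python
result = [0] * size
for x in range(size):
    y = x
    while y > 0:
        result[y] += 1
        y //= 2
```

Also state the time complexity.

Space complexity: O(n).
Auxiliary storage grows linearly with the input size n in the worst case.
Time complexity: O(n log n).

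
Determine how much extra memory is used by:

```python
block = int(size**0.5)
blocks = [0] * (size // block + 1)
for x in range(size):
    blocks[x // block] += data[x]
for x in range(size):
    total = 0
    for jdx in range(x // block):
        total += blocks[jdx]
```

Space complexity: O(sqrt(n)).
Storage scales with sqrt(n).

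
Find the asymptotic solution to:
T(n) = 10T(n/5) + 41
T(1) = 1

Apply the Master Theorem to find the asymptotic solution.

a=10, b=5, f(n)=41. log_5(10) = 1.431. Case 1 of Master Theorem: T(n) = O(n^1.431).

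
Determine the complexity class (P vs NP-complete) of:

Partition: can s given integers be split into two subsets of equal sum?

This problem is NP-complete: Subset Sum reduces to it (one of Karp's 21 NP-complete problems).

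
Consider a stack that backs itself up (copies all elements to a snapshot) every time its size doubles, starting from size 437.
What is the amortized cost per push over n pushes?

Backups occur at sizes 437, 874, 1748, ..., copying 437 + 874 + 1748 + ... <= 2n elements total (geometric series). Spread over n pushes, the amortized backup cost is O(1) per push.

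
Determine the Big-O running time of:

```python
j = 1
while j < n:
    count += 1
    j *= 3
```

Time complexity: O(log n).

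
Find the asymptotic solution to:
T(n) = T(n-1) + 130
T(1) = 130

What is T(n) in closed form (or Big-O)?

Unrolling: T(n) = T(n-1) + 130 = T(n-2) + 2*130 = ... = T(1) + (n-1)*130 = 130 + (n-1)*130 = 130n.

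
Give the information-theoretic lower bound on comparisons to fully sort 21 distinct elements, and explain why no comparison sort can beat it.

A comparison sort is a binary decision tree whose leaves are the 21! = 51090942171709440000 possible output permutations. A binary tree with L leaves has height >= ceil(log_2(L)). So any comparison sort needs >= ceil(log_2(21!)) = 66 comparisons in the worst case.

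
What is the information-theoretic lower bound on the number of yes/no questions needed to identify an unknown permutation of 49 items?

There are 49! = 608281864034267560872252163321295376887552831379210240000000000 permutations. Each yes/no question gives at most 1 bit, so at least ceil(log_2(608281864034267560872252163321295376887552831379210240000000000)) = 209 questions are needed.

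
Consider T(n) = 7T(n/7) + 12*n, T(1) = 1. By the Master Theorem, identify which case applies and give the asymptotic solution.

a=7, b=7, f(n)=12*n.
log_7(7) = 1, so n^(log_b(a)) = n.
f(n) = Theta(n), so Case 2 applies.
T(n) = Theta(n log n).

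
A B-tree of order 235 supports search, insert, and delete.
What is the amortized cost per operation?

B-tree of order 235 has height O(log_235 n). Each operation traverses the tree height. Splits during insert and merges during delete are O(1) each and occur at most once per level. Total cost per operation: O(log_235 n).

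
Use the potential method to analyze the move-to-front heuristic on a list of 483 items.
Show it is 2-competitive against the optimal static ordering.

Let Phi = number of inversions between the MTF list and the optimal static list (0 <= Phi <= C(483,2)). Accessing an element at MTF position k and optimal position j: the move-to-front destroys all k-1 inversions in front of it that are not in front in optimal (>= k-j of them) and creates at most j-1 new ones. Amortized cost <= k + (j-1) - (k-j) = 2j - 1 <= 2 * optimal cost.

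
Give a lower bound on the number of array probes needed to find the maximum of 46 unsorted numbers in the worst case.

Adversary: any unprobed cell could hold a value larger than everything seen so far. If fewer than 46 cells are probed, the adversary places the max in an unprobed cell. So all 46 cells must be examined; together with 46-1 comparisons this is tight.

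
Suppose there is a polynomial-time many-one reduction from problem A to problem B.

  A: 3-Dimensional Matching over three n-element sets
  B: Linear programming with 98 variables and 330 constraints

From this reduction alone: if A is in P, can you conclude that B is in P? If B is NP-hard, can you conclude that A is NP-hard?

A poly-time reduction A <=_p B transfers tractability DOWN (B easy => A easy) and hardness UP (A hard => B hard), not the reverse.
From A in P, the reduction alone does NOT give B in P: any problem in P trivially reduces to SAT, yet SAT is not known to be in P.
From B NP-hard, the reduction alone does NOT give A NP-hard: again, easy problems reduce to hard ones.
(Here in fact A is NP-complete and B is in P, so no such reduction is known -- its existence would imply P = NP; the analysis concerns only what the assumed reduction would or would not let you conclude.)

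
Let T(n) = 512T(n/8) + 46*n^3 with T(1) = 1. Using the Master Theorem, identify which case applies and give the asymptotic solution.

a=512, b=8, f(n)=46*n^3.
log_8(512) = 3, so n^(log_b(a)) = n^3.
f(n) = Theta(n^3), so Case 2 applies.
T(n) = Theta(n^3 log n).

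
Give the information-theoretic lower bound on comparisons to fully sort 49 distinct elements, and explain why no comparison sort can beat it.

A comparison sort is a binary decision tree whose leaves are the 49! = 608281864034267560872252163321295376887552831379210240000000000 possible output permutations. A binary tree with L leaves has height >= ceil(log_2(L)). So any comparison sort needs >= ceil(log_2(49!)) = 209 comparisons in the worst case.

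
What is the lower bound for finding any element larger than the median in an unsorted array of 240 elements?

To find an element larger than the median of 240 elements, we must see Omega(n) elements. Without seeing enough elements, an adversary can make any unseen element the median.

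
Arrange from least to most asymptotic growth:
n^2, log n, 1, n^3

Ordered by growth rate: 1 < log n < n^2 < n^3.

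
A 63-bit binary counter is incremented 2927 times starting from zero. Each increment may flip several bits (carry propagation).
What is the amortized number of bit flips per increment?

Bit i flips on every 2^i-th increment, so over 2927 increments bit i flips floor(2927/2^i) times. Summing over i: total flips < 2 * 2927. Amortized: < 2 = O(1) per increment.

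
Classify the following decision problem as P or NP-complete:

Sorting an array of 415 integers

This problem is in P: merge sort runs in O(n log n).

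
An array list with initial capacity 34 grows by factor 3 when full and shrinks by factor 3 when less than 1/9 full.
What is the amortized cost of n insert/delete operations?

Using potential function Phi = |3*size - capacity|. Resizing costs are offset by potential release. Amortized O(1) per operation.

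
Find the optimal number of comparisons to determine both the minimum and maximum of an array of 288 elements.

Naive approach: 574 comparisons (287 for max + 287 for min).
Optimal: Compare elements in pairs first (floor(n/2) = 144 comparisons), then find max among winners and min among losers (143 comparisons each).
Total: ceil(3n/2) - 2 = 430 comparisons. An adversary argument shows this is also a lower bound.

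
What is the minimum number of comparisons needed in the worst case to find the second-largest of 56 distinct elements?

Lower bound: finding the max needs 56-1 comparisons. By the adversary weight-doubling argument, the max must personally win >= ceil(log_2(56)) = 6 comparisons; the 2nd-largest is among those 6 losers, needing 6-1 more comparisons. Total >= 56-1 + 6-1 = 60. A balanced knockout tournament achieves this.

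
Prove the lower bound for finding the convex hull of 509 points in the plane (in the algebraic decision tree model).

Reduction from sorting: given 509 numbers x_1,...,x_{509}, map x_i to the point (x_i, x_i^2) on the parabola y = x^2. All points are on the convex hull, and walking the hull gives them in sorted x-order. Since sorting requires Omega(n log n), so does planar convex hull.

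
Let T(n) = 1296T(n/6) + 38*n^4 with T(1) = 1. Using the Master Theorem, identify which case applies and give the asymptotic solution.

a=1296, b=6, f(n)=38*n^4.
log_6(1296) = 4, so n^(log_b(a)) = n^4.
f(n) = Theta(n^4), so Case 2 applies.
T(n) = Theta(n^4 log n).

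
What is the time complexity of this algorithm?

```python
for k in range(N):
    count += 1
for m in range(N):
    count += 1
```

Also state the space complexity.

Time complexity: O(n).
Space complexity: O(1).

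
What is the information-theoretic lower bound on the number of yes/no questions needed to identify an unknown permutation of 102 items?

There are 102! = 961446671503512660926865558697259548455355905059659464369444714048531715130254590603314961882364451384985595980362059157503710042865532928000000000000000000000000 permutations. Each yes/no question gives at most 1 bit, so at least ceil(log_2(961446671503512660926865558697259548455355905059659464369444714048531715130254590603314961882364451384985595980362059157503710042865532928000000000000000000000000)) = 539 questions are needed.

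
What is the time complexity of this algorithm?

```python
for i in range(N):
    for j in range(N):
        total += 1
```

Time complexity: O(n^2).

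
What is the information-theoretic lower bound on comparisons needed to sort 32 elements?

There are 32! = 263130836933693530167218012160000000 possible orderings. Each comparison gives 1 bit. We need at least ceil(log_2(263130836933693530167218012160000000)) = 118 comparisons.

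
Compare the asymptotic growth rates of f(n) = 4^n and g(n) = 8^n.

g(n) = 8^n grows faster: (8/4)^n -> infinity since 8/4 > 1.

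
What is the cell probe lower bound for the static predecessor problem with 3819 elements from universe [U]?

The Patrascu-Thorup lower bound shows any data structure on n = 3819 elements using O(n * polylog(n)) space requires Omega(log log U) query time. van Emde Boas trees achieve O(log log U) with O(U) space.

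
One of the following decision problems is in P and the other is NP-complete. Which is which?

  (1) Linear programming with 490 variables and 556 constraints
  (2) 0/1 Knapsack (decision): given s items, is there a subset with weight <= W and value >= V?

(1) is P: the ellipsoid and interior-point methods run in polynomial time.
(2) is NP-complete: reduces from Subset Sum.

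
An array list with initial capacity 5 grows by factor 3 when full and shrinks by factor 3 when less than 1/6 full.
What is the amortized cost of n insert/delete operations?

Using potential function Phi = |3*size - capacity|. Resizing costs are offset by potential release. Amortized O(1) per operation.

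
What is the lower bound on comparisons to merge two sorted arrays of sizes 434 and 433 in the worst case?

Adversary: with |434 - 433| <= 1 the inputs can be fully interleaved so that every adjacent pair in the merged output comes from different arrays. Then each of the 866 adjacent pairs must be directly compared, or the algorithm cannot determine their relative order. Standard merge meets this bound.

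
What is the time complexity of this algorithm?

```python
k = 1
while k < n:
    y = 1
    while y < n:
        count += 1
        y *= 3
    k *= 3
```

Time complexity: O(log^2 n).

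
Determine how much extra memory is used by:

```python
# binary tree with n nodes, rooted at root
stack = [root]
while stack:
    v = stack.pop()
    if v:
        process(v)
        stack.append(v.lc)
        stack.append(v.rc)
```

Space complexity: O(n).
Auxiliary storage grows linearly with the input size n in the worst case.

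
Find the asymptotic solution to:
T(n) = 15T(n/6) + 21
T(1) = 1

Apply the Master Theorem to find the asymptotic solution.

a=15, b=6, f(n)=21. log_6(15) = 1.511. Case 1 of Master Theorem: T(n) = O(n^1.511).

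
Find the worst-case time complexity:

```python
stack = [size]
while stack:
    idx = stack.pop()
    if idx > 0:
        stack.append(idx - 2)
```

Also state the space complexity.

Time complexity: O(n).
Space complexity: O(1).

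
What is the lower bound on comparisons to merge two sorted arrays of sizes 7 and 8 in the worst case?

Adversary: with |7 - 8| <= 1 the inputs can be fully interleaved so that every adjacent pair in the merged output comes from different arrays. Then each of the 14 adjacent pairs must be directly compared, or the algorithm cannot determine their relative order. Standard merge meets this bound.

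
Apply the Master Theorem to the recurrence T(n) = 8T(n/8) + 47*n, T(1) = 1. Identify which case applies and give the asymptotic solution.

a=8, b=8, f(n)=47*n.
log_8(8) = 1, so n^(log_b(a)) = n.
f(n) = Theta(n), so Case 2 applies.
T(n) = Theta(n log n).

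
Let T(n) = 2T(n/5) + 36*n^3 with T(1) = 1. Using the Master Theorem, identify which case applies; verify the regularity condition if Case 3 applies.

a=2, b=5, f(n)=36*n^3.
log_5(2) = 0.4307 < 3.
f(n) = Omega(n^(0.4307+epsilon)) for some epsilon > 0, so Case 3 is the candidate.
Regularity: a*f(n/b) = 2*36*(n/5)^3 = (2/125)*36*n^3 <= c*f(n) with c = 2/125 < 1. Satisfied.
Case 3: T(n) = Theta(n^3).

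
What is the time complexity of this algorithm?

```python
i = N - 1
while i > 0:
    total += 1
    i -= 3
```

Time complexity: O(n).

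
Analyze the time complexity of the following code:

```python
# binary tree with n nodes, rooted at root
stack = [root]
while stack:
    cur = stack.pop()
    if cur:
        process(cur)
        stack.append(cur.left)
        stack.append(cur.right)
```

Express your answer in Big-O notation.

Time complexity: O(n).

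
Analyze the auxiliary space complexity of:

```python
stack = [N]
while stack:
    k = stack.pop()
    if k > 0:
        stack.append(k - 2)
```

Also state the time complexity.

Space complexity: O(1).
Only a constant amount of auxiliary storage is used; nothing grows with n.
Time complexity: O(n).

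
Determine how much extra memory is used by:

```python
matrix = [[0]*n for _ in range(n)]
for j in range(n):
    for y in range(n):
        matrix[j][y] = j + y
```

Space complexity: O(n^2).
A 2D structure of size n x n is allocated.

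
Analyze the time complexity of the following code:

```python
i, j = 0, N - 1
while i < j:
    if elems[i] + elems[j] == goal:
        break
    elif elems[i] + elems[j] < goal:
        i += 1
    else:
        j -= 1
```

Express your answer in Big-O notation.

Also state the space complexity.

Time complexity: O(n).
Space complexity: O(1).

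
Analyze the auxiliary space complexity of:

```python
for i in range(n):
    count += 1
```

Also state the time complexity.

Space complexity: O(1).
Only a constant amount of auxiliary storage is used; nothing grows with n.
Time complexity: O(n).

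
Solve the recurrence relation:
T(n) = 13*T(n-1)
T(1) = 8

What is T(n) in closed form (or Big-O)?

Each step multiplies by 13. T(n) = T(1)*13^(n-1) = 8*13^(n-1).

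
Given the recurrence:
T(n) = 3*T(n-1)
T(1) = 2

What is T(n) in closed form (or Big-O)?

Each step multiplies by 3. T(n) = T(1)*3^(n-1) = 2*3^(n-1).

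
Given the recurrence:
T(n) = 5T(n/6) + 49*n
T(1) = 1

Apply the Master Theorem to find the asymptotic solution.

a=5, b=6, f(n)=49*n. log_6(5) = 0.8982 < 1. Case 3: T(n) = O(n).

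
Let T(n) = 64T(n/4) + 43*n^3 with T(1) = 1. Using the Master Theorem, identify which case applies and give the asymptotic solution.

a=64, b=4, f(n)=43*n^3.
log_4(64) = 3, so n^(log_b(a)) = n^3.
f(n) = Theta(n^3), so Case 2 applies.
T(n) = Theta(n^3 log n).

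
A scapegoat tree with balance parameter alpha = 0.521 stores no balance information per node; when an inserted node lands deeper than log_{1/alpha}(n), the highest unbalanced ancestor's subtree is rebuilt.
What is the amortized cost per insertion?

Search/insert path is O(log n). A rebuild of a subtree of size s costs O(s), but with alpha = 0.521 at least Omega(s) insertions must have occurred in that subtree since its last rebuild. Charging O(1) of the rebuild to each such insertion gives O(log n) amortized.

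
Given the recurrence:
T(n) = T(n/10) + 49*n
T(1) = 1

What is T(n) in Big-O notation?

Geometric series: 49*n*(1 + 1/10 + 1/10^2 + ...) = O(n). T(n) = O(n).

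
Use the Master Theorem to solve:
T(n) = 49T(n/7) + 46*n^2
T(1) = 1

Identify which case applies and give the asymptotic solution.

a=49, b=7, f(n)=46*n^2.
log_7(49) = 2, so n^(log_b(a)) = n^2.
f(n) = Theta(n^2), so Case 2 applies.
T(n) = Theta(n^2 log n).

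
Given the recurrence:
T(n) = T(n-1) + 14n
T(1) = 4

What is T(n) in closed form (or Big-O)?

Unrolling: T(n) = 4 + 14*(2 + 3 + ... + n) = 4 + 14*(n(n+1)/2 - 1) = O(n^2).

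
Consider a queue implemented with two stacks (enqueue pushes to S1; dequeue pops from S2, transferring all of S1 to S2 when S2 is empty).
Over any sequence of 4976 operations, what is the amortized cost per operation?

Each element is pushed to S1 once, popped once, pushed to S2 once, and popped once: 4 unit operations over its lifetime. Over 4976 operations the total work is O(4976). Amortized O(1) per enqueue/dequeue.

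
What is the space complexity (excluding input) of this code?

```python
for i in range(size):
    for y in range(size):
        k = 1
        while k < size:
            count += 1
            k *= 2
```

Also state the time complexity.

Space complexity: O(1).
Only a constant amount of auxiliary storage is used; nothing grows with n.
Time complexity: O(n^2 log n).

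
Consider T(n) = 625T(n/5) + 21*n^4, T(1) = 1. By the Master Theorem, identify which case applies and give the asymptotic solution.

a=625, b=5, f(n)=21*n^4.
log_5(625) = 4, so n^(log_b(a)) = n^4.
f(n) = Theta(n^4), so Case 2 applies.
T(n) = Theta(n^4 log n).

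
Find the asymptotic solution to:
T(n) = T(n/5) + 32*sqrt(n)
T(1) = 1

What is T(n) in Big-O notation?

Each level contributes sqrt(n/5^k). Geometric series with ratio 1/sqrt(5) < 1 sums to O(sqrt(n)).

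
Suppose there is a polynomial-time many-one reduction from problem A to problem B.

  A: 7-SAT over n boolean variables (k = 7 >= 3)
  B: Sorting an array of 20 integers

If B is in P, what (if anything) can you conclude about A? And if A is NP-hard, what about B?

A poly-time reduction A <=_p B means any A-instance can be transformed to a B-instance in poly time.
If B is in P: compose the reduction with B's poly-time algorithm to solve A in poly time, so A is in P.
If A is NP-hard: every NP problem reduces to A, which reduces to B; composing reductions, every NP problem reduces to B, so B is NP-hard.
(Here in fact A is NP-complete and B is in P, so no such reduction is known -- its existence would imply P = NP; the analysis concerns only what the assumed reduction would or would not let you conclude.)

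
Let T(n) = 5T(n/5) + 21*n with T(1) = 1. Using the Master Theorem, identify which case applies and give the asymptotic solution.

a=5, b=5, f(n)=21*n.
log_5(5) = 1, so n^(log_b(a)) = n.
f(n) = Theta(n), so Case 2 applies.
T(n) = Theta(n log n).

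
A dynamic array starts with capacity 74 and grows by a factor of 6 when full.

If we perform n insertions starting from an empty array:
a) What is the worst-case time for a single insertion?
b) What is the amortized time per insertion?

(a) Worst-case single insertion: O(n) -- when the array is full at capacity c, the resize copies all c elements, and c can be Theta(n).
(b) Resizes happen at sizes 74, 444, 2664, ... Total copy cost for n insertions: 74 + 444 + ... = O(n) (geometric series with ratio 1/6). Amortized cost per insertion: O(n)/n = O(1).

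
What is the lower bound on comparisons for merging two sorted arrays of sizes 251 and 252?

Adversary argument: with sizes 251 and 252 (differing by at most 1), interleave the two arrays so that every consecutive pair in the output comes from different inputs. Then each of the 502 adjacent output pairs must be directly compared, or the algorithm cannot determine their relative order. So 502 comparisons are necessary; standard merge achieves this.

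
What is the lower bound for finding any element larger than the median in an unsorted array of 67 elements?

To find an element larger than the median of 67 elements, we must see Omega(n) elements. Without seeing enough elements, an adversary can make any unseen element the median.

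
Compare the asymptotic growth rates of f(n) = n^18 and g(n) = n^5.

f(n) = n^18 grows faster: n^18/n^5 = n^13 -> infinity.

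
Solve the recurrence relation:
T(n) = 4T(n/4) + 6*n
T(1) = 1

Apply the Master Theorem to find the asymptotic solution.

a=4, b=4, f(n)=6*n. log_4(4) = 1. Case 2: T(n) = O(n log n).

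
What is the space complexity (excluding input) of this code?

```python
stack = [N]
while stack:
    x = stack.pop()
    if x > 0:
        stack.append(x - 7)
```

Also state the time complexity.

Space complexity: O(1).
Only a constant amount of auxiliary storage is used; nothing grows with n.
Time complexity: O(n).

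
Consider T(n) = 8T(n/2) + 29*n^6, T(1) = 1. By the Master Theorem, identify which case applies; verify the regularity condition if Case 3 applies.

a=8, b=2, f(n)=29*n^6.
log_2(8) = 3 < 6.
f(n) = Omega(n^(3+epsilon)) for some epsilon > 0, so Case 3 is the candidate.
Regularity: a*f(n/b) = 8*29*(n/2)^6 = (8/64)*29*n^6 <= c*f(n) with c = 8/64 < 1. Satisfied.
Case 3: T(n) = Theta(n^6).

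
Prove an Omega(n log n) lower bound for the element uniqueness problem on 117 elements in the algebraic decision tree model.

In the algebraic decision tree model, element uniqueness on 117 elements is equivalent to determining which cell of an arrangement of C(117,2) = 6786 hyperplanes x_i = x_j contains the input point. Ben-Or's theorem shows this requires Omega(n log n).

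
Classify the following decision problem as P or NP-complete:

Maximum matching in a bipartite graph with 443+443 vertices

This problem is in P: Hopcroft-Karp runs in O(E sqrt(V)).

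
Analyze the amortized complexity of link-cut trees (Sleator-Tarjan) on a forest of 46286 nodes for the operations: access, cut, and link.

Link-cut trees represent the forest using splay trees over preferred paths. With potential Phi = sum over nodes of log(size of virtual subtree), each access on 46286 nodes is O(log 46286) = O(log n) amortized by the splay-tree access lemma. Cut and link are O(1) plus one access.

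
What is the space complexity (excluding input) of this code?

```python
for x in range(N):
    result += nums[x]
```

Space complexity: O(1).
Only a constant amount of auxiliary storage is used; nothing grows with n.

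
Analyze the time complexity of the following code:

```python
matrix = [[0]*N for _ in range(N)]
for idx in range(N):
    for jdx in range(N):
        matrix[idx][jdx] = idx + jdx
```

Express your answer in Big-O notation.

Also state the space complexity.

Time complexity: O(n^2).
Space complexity: O(n^2).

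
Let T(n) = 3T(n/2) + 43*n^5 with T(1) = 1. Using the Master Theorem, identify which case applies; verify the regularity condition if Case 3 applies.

a=3, b=2, f(n)=43*n^5.
log_2(3) = 1.585 < 5.
f(n) = Omega(n^(1.585+epsilon)) for some epsilon > 0, so Case 3 is the candidate.
Regularity: a*f(n/b) = 3*43*(n/2)^5 = (3/32)*43*n^5 <= c*f(n) with c = 3/32 < 1. Satisfied.
Case 3: T(n) = Theta(n^5).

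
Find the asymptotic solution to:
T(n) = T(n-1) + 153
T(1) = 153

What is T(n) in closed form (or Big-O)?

Unrolling: T(n) = T(n-1) + 153 = T(n-2) + 2*153 = ... = T(1) + (n-1)*153 = 153 + (n-1)*153 = 153n.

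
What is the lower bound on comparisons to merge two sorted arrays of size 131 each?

To merge two sorted arrays of size 131, we need at least 261 comparisons in the worst case. An adversary can force every element to be compared.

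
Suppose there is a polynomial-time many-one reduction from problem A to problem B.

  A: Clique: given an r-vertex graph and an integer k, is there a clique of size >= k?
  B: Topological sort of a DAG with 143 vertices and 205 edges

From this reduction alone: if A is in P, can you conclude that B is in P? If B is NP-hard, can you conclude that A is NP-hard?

A poly-time reduction A <=_p B transfers tractability DOWN (B easy => A easy) and hardness UP (A hard => B hard), not the reverse.
From A in P, the reduction alone does NOT give B in P: any problem in P trivially reduces to SAT, yet SAT is not known to be in P.
From B NP-hard, the reduction alone does NOT give A NP-hard: again, easy problems reduce to hard ones.
(Here in fact A is NP-complete and B is in P, so no such reduction is known -- its existence would imply P = NP; the analysis concerns only what the assumed reduction would or would not let you conclude.)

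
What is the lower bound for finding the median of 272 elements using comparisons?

To find the median of 272 elements, every element must be compared at least once, so the lower bound is Omega(n). The BFPRT algorithm achieves O(n), making this tight.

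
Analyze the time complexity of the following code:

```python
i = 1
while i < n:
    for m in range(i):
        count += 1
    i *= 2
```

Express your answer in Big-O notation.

Time complexity: O(n).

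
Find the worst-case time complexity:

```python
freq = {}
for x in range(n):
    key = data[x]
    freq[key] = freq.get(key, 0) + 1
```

Time complexity: O(n).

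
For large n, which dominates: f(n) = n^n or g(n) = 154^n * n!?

g(n) = 154^n * n! grows faster: by Stirling n! ~ sqrt(2 pi n)(n/e)^n, so 154^n n! / n^n ~ (154/e)^n sqrt(2 pi n) -> infinity since 154/e > 1.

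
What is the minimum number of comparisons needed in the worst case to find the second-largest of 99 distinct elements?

Lower bound: finding the max needs 99-1 comparisons. By the adversary weight-doubling argument, the max must personally win >= ceil(log_2(99)) = 7 comparisons; the 2nd-largest is among those 7 losers, needing 7-1 more comparisons. Total >= 99-1 + 7-1 = 104. A balanced knockout tournament achieves this.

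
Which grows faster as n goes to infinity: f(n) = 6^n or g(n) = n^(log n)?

f(n) = 6^n grows faster: take logs: log(n^(log n)) = (log n)^2, log(6^n) = n log 6; n dominates (log n)^2.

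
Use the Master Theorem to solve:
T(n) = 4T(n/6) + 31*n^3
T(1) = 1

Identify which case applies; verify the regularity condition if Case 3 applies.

a=4, b=6, f(n)=31*n^3.
log_6(4) = 0.7737 < 3.
f(n) = Omega(n^(0.7737+epsilon)) for some epsilon > 0, so Case 3 is the candidate.
Regularity: a*f(n/b) = 4*31*(n/6)^3 = (4/216)*31*n^3 <= c*f(n) with c = 4/216 < 1. Satisfied.
Case 3: T(n) = Theta(n^3).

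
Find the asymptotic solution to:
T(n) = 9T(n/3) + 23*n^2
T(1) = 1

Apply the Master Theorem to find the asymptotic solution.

a=9, b=3, f(n)=23*n^2. log_3(9) = 2. Case 2: T(n) = O(n^2 log n).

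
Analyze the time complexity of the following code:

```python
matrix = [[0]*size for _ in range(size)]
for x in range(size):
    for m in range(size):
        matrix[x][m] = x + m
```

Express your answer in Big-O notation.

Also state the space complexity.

Time complexity: O(n^2).
Space complexity: O(n^2).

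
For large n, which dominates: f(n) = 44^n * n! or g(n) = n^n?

f(n) = 44^n * n! grows faster: by Stirling n! ~ sqrt(2 pi n)(n/e)^n, so 44^n n! / n^n ~ (44/e)^n sqrt(2 pi n) -> infinity since 44/e > 1.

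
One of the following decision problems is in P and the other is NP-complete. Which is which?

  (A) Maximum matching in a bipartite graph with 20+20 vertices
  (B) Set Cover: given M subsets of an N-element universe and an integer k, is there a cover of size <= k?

(A) is P: Hopcroft-Karp runs in O(E sqrt(V)).
(B) is NP-complete: one of Karp's 21 NP-complete problems (with k part of the input).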